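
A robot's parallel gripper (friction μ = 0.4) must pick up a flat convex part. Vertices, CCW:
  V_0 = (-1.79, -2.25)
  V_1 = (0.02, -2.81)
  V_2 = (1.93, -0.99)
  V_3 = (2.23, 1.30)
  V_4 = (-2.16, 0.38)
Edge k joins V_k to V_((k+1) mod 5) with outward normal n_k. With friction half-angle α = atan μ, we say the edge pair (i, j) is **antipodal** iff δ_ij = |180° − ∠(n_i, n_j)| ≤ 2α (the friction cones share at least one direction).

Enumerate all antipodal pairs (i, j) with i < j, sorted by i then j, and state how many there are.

α = atan 0.4 = 21.80°;  2α = 43.60°
n_0 = (-0.2956, -0.9553)
n_1 = (+0.6898, -0.7240)
n_2 = (+0.9915, -0.1299)
n_3 = (-0.2051, +0.9787)
n_4 = (-0.9902, -0.1393)
  (0,1): δ = 119.19°  ·
  (0,2): δ = 80.27°  ·
  (0,3): δ = 29.03°  ✓
  (0,4): δ = 115.20°  ·
  (1,2): δ = 141.08°  ·
  (1,3): δ = 31.78°  ✓
  (1,4): δ = 54.39°  ·
  (2,3): δ = 70.70°  ·
  (2,4): δ = 15.47°  ✓
  (3,4): δ = 93.83°  ·
antipodal pairs: 3

count = 3; pairs: (0,3), (1,3), (2,4)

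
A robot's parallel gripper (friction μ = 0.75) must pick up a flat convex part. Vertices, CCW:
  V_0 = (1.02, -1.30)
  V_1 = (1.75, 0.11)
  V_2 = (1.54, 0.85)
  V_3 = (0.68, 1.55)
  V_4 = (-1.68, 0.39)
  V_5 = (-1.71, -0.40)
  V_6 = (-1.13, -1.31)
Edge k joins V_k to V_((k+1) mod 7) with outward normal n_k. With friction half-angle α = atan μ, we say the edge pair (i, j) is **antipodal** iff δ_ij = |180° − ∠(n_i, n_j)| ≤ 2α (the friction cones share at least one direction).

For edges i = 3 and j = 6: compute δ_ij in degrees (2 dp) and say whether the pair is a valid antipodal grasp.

δ = 25.91°, valid

α = atan 0.75 = 36.87°;  2α = 73.74°
edge 3: e_3 = (-2.36, -1.16);  n_3 = (-0.4411, +0.8974)
edge 6: e_6 = (+2.15, +0.01);  n_6 = (+0.0047, -1.0000)
∠(n_3, n_6) = 154.09°
δ = |180° − 154.09°| = 25.91°
25.91° ≤ 2α = 73.74°  →  valid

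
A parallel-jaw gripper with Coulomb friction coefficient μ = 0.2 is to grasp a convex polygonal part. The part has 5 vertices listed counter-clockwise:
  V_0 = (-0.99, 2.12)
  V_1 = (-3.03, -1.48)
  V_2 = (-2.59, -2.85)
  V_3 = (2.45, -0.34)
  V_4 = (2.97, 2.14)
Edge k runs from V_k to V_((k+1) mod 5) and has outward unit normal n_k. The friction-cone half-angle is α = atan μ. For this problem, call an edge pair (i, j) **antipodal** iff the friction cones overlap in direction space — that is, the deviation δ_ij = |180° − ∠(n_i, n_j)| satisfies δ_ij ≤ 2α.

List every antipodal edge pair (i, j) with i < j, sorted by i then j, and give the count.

α = atan 0.2 = 11.31°;  2α = 22.62°
n_0 = (-0.8700, +0.4930)
n_1 = (-0.9521, -0.3058)
n_2 = (+0.4458, -0.8951)
n_3 = (+0.9787, -0.2052)
n_4 = (-0.0051, +1.0000)
  (0,1): δ = 132.66°  ·
  (0,2): δ = 33.99°  ·
  (0,3): δ = 17.70°  ✓
  (0,4): δ = 119.83°  ·
  (1,2): δ = 81.33°  ·
  (1,3): δ = 29.65°  ·
  (1,4): δ = 72.48°  ·
  (2,3): δ = 128.32°  ·
  (2,4): δ = 26.18°  ·
  (3,4): δ = 77.87°  ·
antipodal pairs: 1

count = 1; pairs: (0,3)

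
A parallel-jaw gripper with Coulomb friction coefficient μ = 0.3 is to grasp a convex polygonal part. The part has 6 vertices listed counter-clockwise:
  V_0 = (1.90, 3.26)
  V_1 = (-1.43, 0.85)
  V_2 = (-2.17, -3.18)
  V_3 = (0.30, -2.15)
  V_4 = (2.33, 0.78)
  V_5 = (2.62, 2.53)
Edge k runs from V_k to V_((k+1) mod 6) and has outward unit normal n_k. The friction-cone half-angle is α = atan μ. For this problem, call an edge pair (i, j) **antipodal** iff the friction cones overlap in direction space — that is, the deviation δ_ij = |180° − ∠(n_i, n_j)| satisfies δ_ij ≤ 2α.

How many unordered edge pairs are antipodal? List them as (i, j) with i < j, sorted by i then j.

α = atan 0.3 = 16.70°;  2α = 33.40°
n_0 = (-0.5863, +0.8101)
n_1 = (-0.9836, +0.1806)
n_2 = (+0.3849, -0.9230)
n_3 = (+0.8220, -0.5695)
n_4 = (+0.9865, -0.1635)
n_5 = (+0.7120, +0.7022)
  (0,1): δ = 136.30°  ·
  (0,2): δ = 13.26°  ✓
  (0,3): δ = 19.39°  ✓
  (0,4): δ = 44.70°  ·
  (0,5): δ = 98.71°  ·
  (1,2): δ = 56.96°  ·
  (1,3): δ = 24.31°  ✓
  (1,4): δ = 1.00°  ✓
  (1,5): δ = 55.01°  ·
  (2,3): δ = 147.35°  ·
  (2,4): δ = 122.05°  ·
  (2,5): δ = 68.03°  ·
  (3,4): δ = 154.69°  ·
  (3,5): δ = 100.68°  ·
  (4,5): δ = 125.99°  ·
antipodal pairs: 4

count = 4; pairs: (0,2), (0,3), (1,3), (1,4)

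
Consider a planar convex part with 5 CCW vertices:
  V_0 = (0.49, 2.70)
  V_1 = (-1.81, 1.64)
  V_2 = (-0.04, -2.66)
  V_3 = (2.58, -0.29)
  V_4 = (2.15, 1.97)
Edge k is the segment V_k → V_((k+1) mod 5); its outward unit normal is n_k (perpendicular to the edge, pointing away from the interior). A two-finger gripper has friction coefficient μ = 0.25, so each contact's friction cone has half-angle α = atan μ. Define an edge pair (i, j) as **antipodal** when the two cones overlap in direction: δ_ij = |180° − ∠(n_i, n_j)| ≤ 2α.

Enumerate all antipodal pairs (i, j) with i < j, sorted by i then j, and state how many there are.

α = atan 0.25 = 14.04°;  2α = 28.07°
n_0 = (-0.4186, +0.9082)
n_1 = (-0.9247, -0.3806)
n_2 = (+0.6708, -0.7416)
n_3 = (+0.9824, +0.1869)
n_4 = (+0.4026, +0.9154)
  (0,1): δ = 92.37°  ·
  (0,2): δ = 17.39°  ✓
  (0,3): δ = 76.03°  ·
  (0,4): δ = 131.52°  ·
  (1,2): δ = 70.24°  ·
  (1,3): δ = 11.60°  ✓
  (1,4): δ = 43.89°  ·
  (2,3): δ = 121.36°  ·
  (2,4): δ = 65.87°  ·
  (3,4): δ = 124.51°  ·
antipodal pairs: 2

count = 2; pairs: (0,2), (1,3)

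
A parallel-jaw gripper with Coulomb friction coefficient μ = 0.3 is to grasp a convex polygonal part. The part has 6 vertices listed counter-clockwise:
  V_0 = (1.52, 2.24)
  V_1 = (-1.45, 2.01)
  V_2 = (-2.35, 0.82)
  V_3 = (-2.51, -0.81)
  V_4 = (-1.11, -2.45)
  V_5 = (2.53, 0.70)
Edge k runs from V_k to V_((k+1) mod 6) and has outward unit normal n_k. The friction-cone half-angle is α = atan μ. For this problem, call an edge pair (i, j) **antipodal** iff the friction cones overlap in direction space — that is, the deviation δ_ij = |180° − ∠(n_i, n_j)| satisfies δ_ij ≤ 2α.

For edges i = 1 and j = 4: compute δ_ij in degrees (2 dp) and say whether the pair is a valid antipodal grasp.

α = atan 0.3 = 16.70°;  2α = 33.40°
edge 1: e_1 = (-0.90, -1.19);  n_1 = (-0.7976, +0.6032)
edge 4: e_4 = (+3.64, +3.15);  n_4 = (+0.6544, -0.7562)
∠(n_1, n_4) = 167.97°
δ = |180° − 167.97°| = 12.03°
12.03° ≤ 2α = 33.40°  →  valid

δ = 12.03°, valid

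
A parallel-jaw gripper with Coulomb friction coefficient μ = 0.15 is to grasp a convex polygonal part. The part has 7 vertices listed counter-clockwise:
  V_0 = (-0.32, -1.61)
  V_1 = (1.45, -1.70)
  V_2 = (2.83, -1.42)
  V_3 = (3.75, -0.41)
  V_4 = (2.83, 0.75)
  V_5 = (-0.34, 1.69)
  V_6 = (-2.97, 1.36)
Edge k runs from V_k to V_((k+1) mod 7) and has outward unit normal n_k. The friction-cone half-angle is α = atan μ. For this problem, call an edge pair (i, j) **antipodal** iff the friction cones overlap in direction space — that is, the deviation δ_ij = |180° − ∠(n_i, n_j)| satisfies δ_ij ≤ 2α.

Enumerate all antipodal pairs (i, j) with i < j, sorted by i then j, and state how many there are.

α = atan 0.15 = 8.53°;  2α = 17.06°
n_0 = (-0.0508, -0.9987)
n_1 = (+0.1988, -0.9800)
n_2 = (+0.7393, -0.6734)
n_3 = (+0.7835, +0.6214)
n_4 = (+0.2843, +0.9587)
n_5 = (-0.1245, +0.9922)
n_6 = (-0.7462, -0.6658)
  (0,1): δ = 165.62°  ·
  (0,2): δ = 129.42°  ·
  (0,3): δ = 48.67°  ·
  (0,4): δ = 13.61°  ✓
  (0,5): δ = 10.06°  ✓
  (0,6): δ = 134.65°  ·
  (1,2): δ = 143.80°  ·
  (1,3): δ = 63.05°  ·
  (1,4): δ = 27.99°  ·
  (1,5): δ = 4.32°  ✓
  (1,6): δ = 120.27°  ·
  (2,3): δ = 99.25°  ·
  (2,4): δ = 64.19°  ·
  (2,5): δ = 40.52°  ·
  (2,6): δ = 84.07°  ·
  (3,4): δ = 144.93°  ·
  (3,5): δ = 121.27°  ·
  (3,6): δ = 3.32°  ✓
  (4,5): δ = 156.33°  ·
  (4,6): δ = 31.74°  ·
  (5,6): δ = 55.41°  ·
antipodal pairs: 4

count = 4; pairs: (0,4), (0,5), (1,5), (3,6)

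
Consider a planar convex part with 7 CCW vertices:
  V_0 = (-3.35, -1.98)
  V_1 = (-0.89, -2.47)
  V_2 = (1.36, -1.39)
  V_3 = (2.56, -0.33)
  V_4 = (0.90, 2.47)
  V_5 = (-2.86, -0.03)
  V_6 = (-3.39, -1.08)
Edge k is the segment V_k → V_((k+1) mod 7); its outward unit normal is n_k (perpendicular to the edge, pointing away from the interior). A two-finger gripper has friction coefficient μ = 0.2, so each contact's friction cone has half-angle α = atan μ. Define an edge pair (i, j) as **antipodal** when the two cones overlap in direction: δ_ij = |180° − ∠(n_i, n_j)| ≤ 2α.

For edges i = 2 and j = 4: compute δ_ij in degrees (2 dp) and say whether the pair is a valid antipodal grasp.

δ = 7.84°, valid

α = atan 0.2 = 11.31°;  2α = 22.62°
edge 2: e_2 = (+1.20, +1.06);  n_2 = (+0.6620, -0.7495)
edge 4: e_4 = (-3.76, -2.50);  n_4 = (-0.5537, +0.8327)
∠(n_2, n_4) = 172.16°
δ = |180° − 172.16°| = 7.84°
7.84° ≤ 2α = 22.62°  →  valid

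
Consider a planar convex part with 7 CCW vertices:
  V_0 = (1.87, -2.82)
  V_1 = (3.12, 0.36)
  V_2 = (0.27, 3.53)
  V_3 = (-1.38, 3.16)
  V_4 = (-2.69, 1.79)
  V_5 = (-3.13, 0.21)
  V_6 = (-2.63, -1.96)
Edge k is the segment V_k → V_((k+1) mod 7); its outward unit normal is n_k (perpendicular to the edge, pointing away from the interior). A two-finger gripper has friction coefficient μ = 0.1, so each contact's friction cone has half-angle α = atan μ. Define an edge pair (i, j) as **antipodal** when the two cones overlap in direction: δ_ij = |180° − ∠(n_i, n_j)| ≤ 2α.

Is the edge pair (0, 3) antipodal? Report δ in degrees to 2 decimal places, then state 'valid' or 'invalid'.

α = atan 0.1 = 5.71°;  2α = 11.42°
edge 0: e_0 = (+1.25, +3.18);  n_0 = (+0.9307, -0.3658)
edge 3: e_3 = (-1.31, -1.37);  n_3 = (-0.7228, +0.6911)
∠(n_0, n_3) = 157.74°
δ = |180° − 157.74°| = 22.26°
22.26° > 2α = 11.42°  →  invalid

δ = 22.26°, invalid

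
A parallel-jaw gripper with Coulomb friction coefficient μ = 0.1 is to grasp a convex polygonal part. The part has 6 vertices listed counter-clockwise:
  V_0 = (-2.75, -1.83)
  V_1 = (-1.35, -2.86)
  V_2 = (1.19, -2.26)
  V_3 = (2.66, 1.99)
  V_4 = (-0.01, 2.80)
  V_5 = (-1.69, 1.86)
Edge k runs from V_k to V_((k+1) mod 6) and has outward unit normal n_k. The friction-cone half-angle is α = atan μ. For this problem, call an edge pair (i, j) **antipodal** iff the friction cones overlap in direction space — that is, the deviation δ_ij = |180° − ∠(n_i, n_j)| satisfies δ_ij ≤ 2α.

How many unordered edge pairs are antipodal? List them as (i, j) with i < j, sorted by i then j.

α = atan 0.1 = 5.71°;  2α = 11.42°
n_0 = (-0.5926, -0.8055)
n_1 = (+0.2299, -0.9732)
n_2 = (+0.9451, -0.3269)
n_3 = (+0.2903, +0.9569)
n_4 = (-0.4883, +0.8727)
n_5 = (-0.9611, +0.2761)
  (0,1): δ = 130.37°  ·
  (0,2): δ = 72.74°  ·
  (0,3): δ = 19.47°  ·
  (0,4): δ = 65.57°  ·
  (0,5): δ = 110.32°  ·
  (1,2): δ = 122.37°  ·
  (1,3): δ = 30.17°  ·
  (1,4): δ = 15.94°  ·
  (1,5): δ = 60.68°  ·
  (2,3): δ = 87.80°  ·
  (2,4): δ = 41.69°  ·
  (2,5): δ = 3.05°  ✓
  (3,4): δ = 133.90°  ·
  (3,5): δ = 89.15°  ·
  (4,5): δ = 135.26°  ·
antipodal pairs: 1

count = 1; pairs: (2,5)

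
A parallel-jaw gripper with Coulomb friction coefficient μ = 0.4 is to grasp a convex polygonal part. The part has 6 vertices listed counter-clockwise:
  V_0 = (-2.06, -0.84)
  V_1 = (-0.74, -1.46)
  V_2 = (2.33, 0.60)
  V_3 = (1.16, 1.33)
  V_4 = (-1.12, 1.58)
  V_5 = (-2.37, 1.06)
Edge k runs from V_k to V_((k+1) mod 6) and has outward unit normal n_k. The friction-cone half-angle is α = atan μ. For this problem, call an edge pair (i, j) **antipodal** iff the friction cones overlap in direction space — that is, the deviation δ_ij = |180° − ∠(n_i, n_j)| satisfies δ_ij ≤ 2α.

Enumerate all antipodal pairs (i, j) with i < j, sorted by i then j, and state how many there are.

α = atan 0.4 = 21.80°;  2α = 43.60°
n_0 = (-0.4251, -0.9051)
n_1 = (+0.5572, -0.8304)
n_2 = (+0.5293, +0.8484)
n_3 = (+0.1090, +0.9940)
n_4 = (-0.3841, +0.9233)
n_5 = (-0.9869, -0.1610)
  (0,1): δ = 120.98°  ·
  (0,2): δ = 6.80°  ✓
  (0,3): δ = 18.90°  ✓
  (0,4): δ = 47.75°  ·
  (0,5): δ = 124.43°  ·
  (1,2): δ = 65.82°  ·
  (1,3): δ = 40.12°  ✓
  (1,4): δ = 11.27°  ✓
  (1,5): δ = 65.40°  ·
  (2,3): δ = 154.30°  ·
  (2,4): δ = 125.45°  ·
  (2,5): δ = 48.77°  ·
  (3,4): δ = 151.16°  ·
  (3,5): δ = 74.48°  ·
  (4,5): δ = 103.32°  ·
antipodal pairs: 4

count = 4; pairs: (0,2), (0,3), (1,3), (1,4)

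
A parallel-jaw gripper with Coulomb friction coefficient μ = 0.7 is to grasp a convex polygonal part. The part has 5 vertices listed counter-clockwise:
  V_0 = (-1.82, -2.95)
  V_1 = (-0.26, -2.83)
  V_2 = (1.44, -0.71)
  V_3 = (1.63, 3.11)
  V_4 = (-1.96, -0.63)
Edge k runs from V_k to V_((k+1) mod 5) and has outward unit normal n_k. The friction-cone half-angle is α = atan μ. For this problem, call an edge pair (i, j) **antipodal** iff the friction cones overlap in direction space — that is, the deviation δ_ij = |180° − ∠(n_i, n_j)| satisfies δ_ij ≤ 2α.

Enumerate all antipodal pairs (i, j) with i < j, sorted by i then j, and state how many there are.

count = 5; pairs: (0,3), (1,3), (1,4), (2,3), (2,4)

α = atan 0.7 = 34.99°;  2α = 69.98°
n_0 = (+0.0767, -0.9971)
n_1 = (+0.7802, -0.6256)
n_2 = (+0.9988, -0.0497)
n_3 = (-0.7214, +0.6925)
n_4 = (-0.9982, -0.0602)
  (0,1): δ = 133.12°  ·
  (0,2): δ = 97.25°  ·
  (0,3): δ = 41.77°  ✓
  (0,4): δ = 89.05°  ·
  (1,2): δ = 144.12°  ·
  (1,3): δ = 5.10°  ✓
  (1,4): δ = 42.18°  ✓
  (2,3): δ = 40.98°  ✓
  (2,4): δ = 6.30°  ✓
  (3,4): δ = 132.72°  ·
antipodal pairs: 5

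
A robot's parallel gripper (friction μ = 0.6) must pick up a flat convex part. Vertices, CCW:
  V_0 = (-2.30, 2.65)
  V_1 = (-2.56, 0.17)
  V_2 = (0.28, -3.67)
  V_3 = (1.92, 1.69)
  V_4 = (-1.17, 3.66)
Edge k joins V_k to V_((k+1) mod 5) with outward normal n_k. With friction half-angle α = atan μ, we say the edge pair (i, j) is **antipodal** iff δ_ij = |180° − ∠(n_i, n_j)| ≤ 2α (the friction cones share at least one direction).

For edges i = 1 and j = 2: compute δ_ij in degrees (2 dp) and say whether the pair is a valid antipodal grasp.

α = atan 0.6 = 30.96°;  2α = 61.93°
edge 1: e_1 = (+2.84, -3.84);  n_1 = (-0.8040, -0.5946)
edge 2: e_2 = (+1.64, +5.36);  n_2 = (+0.9562, -0.2926)
∠(n_1, n_2) = 126.50°
δ = |180° − 126.50°| = 53.50°
53.50° ≤ 2α = 61.93°  →  valid

δ = 53.50°, valid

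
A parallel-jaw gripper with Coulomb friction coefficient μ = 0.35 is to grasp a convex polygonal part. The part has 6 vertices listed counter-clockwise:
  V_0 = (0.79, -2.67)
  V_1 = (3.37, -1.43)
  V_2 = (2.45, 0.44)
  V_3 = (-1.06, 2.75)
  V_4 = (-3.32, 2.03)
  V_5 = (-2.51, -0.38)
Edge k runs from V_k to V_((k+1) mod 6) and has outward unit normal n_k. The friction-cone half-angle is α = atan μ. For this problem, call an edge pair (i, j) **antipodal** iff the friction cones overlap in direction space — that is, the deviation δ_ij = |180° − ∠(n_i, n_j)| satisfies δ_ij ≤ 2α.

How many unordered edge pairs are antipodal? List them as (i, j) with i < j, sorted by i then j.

α = atan 0.35 = 19.29°;  2α = 38.58°
n_0 = (+0.4332, -0.9013)
n_1 = (+0.8973, +0.4414)
n_2 = (+0.5497, +0.8353)
n_3 = (-0.3036, +0.9528)
n_4 = (-0.9479, -0.3186)
n_5 = (-0.5701, -0.8216)
  (0,1): δ = 89.47°  ·
  (0,2): δ = 59.02°  ·
  (0,3): δ = 8.00°  ✓
  (0,4): δ = 82.91°  ·
  (0,5): δ = 119.57°  ·
  (1,2): δ = 149.55°  ·
  (1,3): δ = 98.53°  ·
  (1,4): δ = 7.62°  ✓
  (1,5): δ = 29.05°  ✓
  (2,3): δ = 128.98°  ·
  (2,4): δ = 38.07°  ✓
  (2,5): δ = 1.41°  ✓
  (3,4): δ = 89.09°  ·
  (3,5): δ = 52.43°  ·
  (4,5): δ = 143.34°  ·
antipodal pairs: 5

count = 5; pairs: (0,3), (1,4), (1,5), (2,4), (2,5)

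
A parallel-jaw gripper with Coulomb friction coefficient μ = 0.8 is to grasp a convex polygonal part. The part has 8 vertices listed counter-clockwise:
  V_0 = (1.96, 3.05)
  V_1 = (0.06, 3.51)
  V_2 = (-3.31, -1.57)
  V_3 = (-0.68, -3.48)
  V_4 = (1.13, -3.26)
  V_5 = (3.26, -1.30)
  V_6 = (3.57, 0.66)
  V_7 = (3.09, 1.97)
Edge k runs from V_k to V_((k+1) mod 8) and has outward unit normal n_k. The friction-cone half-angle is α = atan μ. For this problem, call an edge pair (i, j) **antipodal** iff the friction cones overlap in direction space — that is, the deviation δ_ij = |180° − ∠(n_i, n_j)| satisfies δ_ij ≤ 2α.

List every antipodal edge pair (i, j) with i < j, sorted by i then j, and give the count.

α = atan 0.8 = 38.66°;  2α = 77.32°
n_0 = (+0.2353, +0.9719)
n_1 = (-0.8333, +0.5528)
n_2 = (-0.5876, -0.8091)
n_3 = (+0.1207, -0.9927)
n_4 = (+0.6771, -0.7359)
n_5 = (+0.9877, -0.1562)
n_6 = (+0.9390, +0.3440)
n_7 = (+0.6909, +0.7229)
  (0,1): δ = 109.95°  ·
  (0,2): δ = 22.38°  ✓
  (0,3): δ = 20.54°  ✓
  (0,4): δ = 56.23°  ✓
  (0,5): δ = 94.62°  ·
  (0,6): δ = 123.73°  ·
  (0,7): δ = 149.91°  ·
  (1,2): δ = 92.43°  ·
  (1,3): δ = 49.51°  ✓
  (1,4): δ = 13.82°  ✓
  (1,5): δ = 24.57°  ✓
  (1,6): δ = 53.68°  ✓
  (1,7): δ = 79.86°  ·
  (2,3): δ = 137.08°  ·
  (2,4): δ = 101.39°  ·
  (2,5): δ = 63.00°  ✓
  (2,6): δ = 33.89°  ✓
  (2,7): δ = 7.72°  ✓
  (3,4): δ = 144.31°  ·
  (3,5): δ = 105.92°  ·
  (3,6): δ = 76.81°  ✓
  (3,7): δ = 50.63°  ✓
  (4,5): δ = 141.61°  ·
  (4,6): δ = 112.50°  ·
  (4,7): δ = 86.32°  ·
  (5,6): δ = 150.89°  ·
  (5,7): δ = 124.72°  ·
  (6,7): δ = 153.83°  ·
antipodal pairs: 12

count = 12; pairs: (0,2), (0,3), (0,4), (1,3), (1,4), (1,5), (1,6), (2,5), (2,6), (2,7), (3,6), (3,7)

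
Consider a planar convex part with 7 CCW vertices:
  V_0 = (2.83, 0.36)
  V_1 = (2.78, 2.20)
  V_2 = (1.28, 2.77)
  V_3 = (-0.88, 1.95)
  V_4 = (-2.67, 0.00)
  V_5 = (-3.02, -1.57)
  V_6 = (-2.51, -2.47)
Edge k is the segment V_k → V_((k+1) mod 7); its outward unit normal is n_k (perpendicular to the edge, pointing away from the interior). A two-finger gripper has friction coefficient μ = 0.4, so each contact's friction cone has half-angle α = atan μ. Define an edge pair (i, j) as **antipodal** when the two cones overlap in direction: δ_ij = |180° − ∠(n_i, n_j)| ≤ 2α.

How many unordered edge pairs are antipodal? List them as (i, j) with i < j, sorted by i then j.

count = 5; pairs: (0,4), (0,5), (1,5), (2,6), (3,6)

α = atan 0.4 = 21.80°;  2α = 43.60°
n_0 = (+0.9996, +0.0272)
n_1 = (+0.3552, +0.9348)
n_2 = (-0.3549, +0.9349)
n_3 = (-0.7367, +0.6762)
n_4 = (-0.9760, +0.2176)
n_5 = (-0.8700, -0.4930)
n_6 = (+0.4683, -0.8836)
  (0,1): δ = 112.36°  ·
  (0,2): δ = 70.77°  ·
  (0,3): δ = 44.11°  ·
  (0,4): δ = 14.12°  ✓
  (0,5): δ = 27.98°  ✓
  (0,6): δ = 116.37°  ·
  (1,2): δ = 138.40°  ·
  (1,3): δ = 111.74°  ·
  (1,4): δ = 81.76°  ·
  (1,5): δ = 39.65°  ✓
  (1,6): δ = 48.73°  ·
  (2,3): δ = 153.34°  ·
  (2,4): δ = 123.36°  ·
  (2,5): δ = 81.25°  ·
  (2,6): δ = 7.13°  ✓
  (3,4): δ = 150.02°  ·
  (3,5): δ = 107.91°  ·
  (3,6): δ = 19.53°  ✓
  (4,5): δ = 137.89°  ·
  (4,6): δ = 49.51°  ·
  (5,6): δ = 91.62°  ·
antipodal pairs: 5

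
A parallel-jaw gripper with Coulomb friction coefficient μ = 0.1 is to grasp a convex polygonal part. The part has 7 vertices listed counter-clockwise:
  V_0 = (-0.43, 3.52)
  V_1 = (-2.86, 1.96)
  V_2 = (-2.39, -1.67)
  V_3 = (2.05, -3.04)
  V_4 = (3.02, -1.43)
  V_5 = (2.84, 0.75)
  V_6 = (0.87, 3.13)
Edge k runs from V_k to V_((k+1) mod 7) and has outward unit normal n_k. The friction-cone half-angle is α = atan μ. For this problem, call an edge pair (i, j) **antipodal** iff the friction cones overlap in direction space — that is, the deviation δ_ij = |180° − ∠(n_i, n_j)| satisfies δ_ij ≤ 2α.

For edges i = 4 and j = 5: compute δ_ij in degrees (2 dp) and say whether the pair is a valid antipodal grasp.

δ = 145.10°, invalid

α = atan 0.1 = 5.71°;  2α = 11.42°
edge 4: e_4 = (-0.18, +2.18);  n_4 = (+0.9966, +0.0823)
edge 5: e_5 = (-1.97, +2.38);  n_5 = (+0.7703, +0.6376)
∠(n_4, n_5) = 34.90°
δ = |180° − 34.90°| = 145.10°
145.10° > 2α = 11.42°  →  invalid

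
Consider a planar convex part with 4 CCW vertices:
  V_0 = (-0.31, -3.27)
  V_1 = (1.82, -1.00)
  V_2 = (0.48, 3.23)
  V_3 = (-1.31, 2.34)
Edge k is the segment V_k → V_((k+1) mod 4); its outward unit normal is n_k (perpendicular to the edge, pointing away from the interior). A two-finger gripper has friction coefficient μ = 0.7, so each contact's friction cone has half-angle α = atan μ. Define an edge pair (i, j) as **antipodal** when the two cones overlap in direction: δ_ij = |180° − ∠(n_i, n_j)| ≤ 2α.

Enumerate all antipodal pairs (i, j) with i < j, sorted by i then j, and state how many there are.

α = atan 0.7 = 34.99°;  2α = 69.98°
n_0 = (+0.7292, -0.6843)
n_1 = (+0.9533, +0.3020)
n_2 = (-0.4452, +0.8954)
n_3 = (-0.9845, -0.1755)
  (0,1): δ = 119.25°  ·
  (0,2): δ = 20.39°  ✓
  (0,3): δ = 53.28°  ✓
  (1,2): δ = 81.14°  ·
  (1,3): δ = 7.47°  ✓
  (2,3): δ = 106.33°  ·
antipodal pairs: 3

count = 3; pairs: (0,2), (0,3), (1,3)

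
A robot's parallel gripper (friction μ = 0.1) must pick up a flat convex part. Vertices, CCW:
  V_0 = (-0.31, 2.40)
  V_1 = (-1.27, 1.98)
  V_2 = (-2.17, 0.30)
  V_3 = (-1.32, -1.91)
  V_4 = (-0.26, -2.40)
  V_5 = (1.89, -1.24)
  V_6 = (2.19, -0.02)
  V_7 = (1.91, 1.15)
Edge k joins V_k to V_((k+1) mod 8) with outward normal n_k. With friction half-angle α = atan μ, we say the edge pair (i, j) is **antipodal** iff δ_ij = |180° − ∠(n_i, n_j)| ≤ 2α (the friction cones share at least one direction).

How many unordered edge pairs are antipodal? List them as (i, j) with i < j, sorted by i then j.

count = 3; pairs: (0,4), (2,6), (3,7)

α = atan 0.1 = 5.71°;  2α = 11.42°
n_0 = (-0.4008, +0.9162)
n_1 = (-0.8815, +0.4722)
n_2 = (-0.9333, -0.3590)
n_3 = (-0.4196, -0.9077)
n_4 = (+0.4748, -0.8801)
n_5 = (+0.9711, -0.2388)
n_6 = (+0.9725, +0.2327)
n_7 = (+0.4906, +0.8714)
  (0,1): δ = 141.81°  ·
  (0,2): δ = 92.59°  ·
  (0,3): δ = 48.44°  ·
  (0,4): δ = 4.72°  ✓
  (0,5): δ = 52.56°  ·
  (0,6): δ = 79.83°  ·
  (0,7): δ = 126.99°  ·
  (1,2): δ = 130.78°  ·
  (1,3): δ = 86.63°  ·
  (1,4): δ = 33.47°  ·
  (1,5): δ = 14.36°  ·
  (1,6): δ = 41.64°  ·
  (1,7): δ = 88.80°  ·
  (2,3): δ = 135.85°  ·
  (2,4): δ = 82.69°  ·
  (2,5): δ = 34.85°  ·
  (2,6): δ = 7.58°  ✓
  (2,7): δ = 39.58°  ·
  (3,4): δ = 126.84°  ·
  (3,5): δ = 79.01°  ·
  (3,6): δ = 51.73°  ·
  (3,7): δ = 4.57°  ✓
  (4,5): δ = 132.16°  ·
  (4,6): δ = 104.89°  ·
  (4,7): δ = 57.73°  ·
  (5,6): δ = 152.73°  ·
  (5,7): δ = 105.57°  ·
  (6,7): δ = 132.84°  ·
antipodal pairs: 3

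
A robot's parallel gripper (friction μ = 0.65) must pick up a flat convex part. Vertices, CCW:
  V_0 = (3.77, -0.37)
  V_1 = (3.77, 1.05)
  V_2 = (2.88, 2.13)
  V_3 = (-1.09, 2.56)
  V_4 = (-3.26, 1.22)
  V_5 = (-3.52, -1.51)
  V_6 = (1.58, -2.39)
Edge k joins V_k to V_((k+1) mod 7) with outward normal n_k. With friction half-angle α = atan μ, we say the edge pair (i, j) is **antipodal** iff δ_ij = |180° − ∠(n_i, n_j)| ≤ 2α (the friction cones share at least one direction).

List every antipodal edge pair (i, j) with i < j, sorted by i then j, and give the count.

count = 9; pairs: (0,3), (0,4), (1,4), (1,5), (2,5), (2,6), (3,5), (3,6), (4,6)

α = atan 0.65 = 33.02°;  2α = 66.05°
n_0 = (+1.0000, -0.0000)
n_1 = (+0.7717, +0.6360)
n_2 = (+0.1077, +0.9942)
n_3 = (-0.5254, +0.8508)
n_4 = (-0.9955, +0.0948)
n_5 = (-0.1700, -0.9854)
n_6 = (+0.6780, -0.7351)
  (0,1): δ = 140.51°  ·
  (0,2): δ = 96.18°  ·
  (0,3): δ = 58.30°  ✓
  (0,4): δ = 5.44°  ✓
  (0,5): δ = 80.21°  ·
  (0,6): δ = 132.69°  ·
  (1,2): δ = 135.67°  ·
  (1,3): δ = 97.80°  ·
  (1,4): δ = 44.93°  ✓
  (1,5): δ = 40.72°  ✓
  (1,6): δ = 93.20°  ·
  (2,3): δ = 142.12°  ·
  (2,4): δ = 89.26°  ·
  (2,5): δ = 3.61°  ✓
  (2,6): δ = 48.87°  ✓
  (3,4): δ = 127.14°  ·
  (3,5): δ = 41.49°  ✓
  (3,6): δ = 10.99°  ✓
  (4,5): δ = 94.35°  ·
  (4,6): δ = 41.87°  ✓
  (5,6): δ = 127.52°  ·
antipodal pairs: 9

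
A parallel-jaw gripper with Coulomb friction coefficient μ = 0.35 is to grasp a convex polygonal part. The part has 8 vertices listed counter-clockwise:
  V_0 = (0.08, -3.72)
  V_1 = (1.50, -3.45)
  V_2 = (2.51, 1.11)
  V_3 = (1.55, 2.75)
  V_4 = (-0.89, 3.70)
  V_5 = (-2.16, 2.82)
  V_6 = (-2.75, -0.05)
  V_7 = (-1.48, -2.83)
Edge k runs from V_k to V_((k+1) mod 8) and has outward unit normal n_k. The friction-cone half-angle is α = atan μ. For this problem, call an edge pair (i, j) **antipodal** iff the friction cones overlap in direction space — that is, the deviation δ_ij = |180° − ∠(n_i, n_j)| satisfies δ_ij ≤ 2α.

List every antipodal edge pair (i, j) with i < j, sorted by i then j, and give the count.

α = atan 0.35 = 19.29°;  2α = 38.58°
n_0 = (+0.1868, -0.9824)
n_1 = (+0.9763, -0.2163)
n_2 = (+0.8630, +0.5052)
n_3 = (+0.3628, +0.9319)
n_4 = (-0.5695, +0.8220)
n_5 = (-0.9795, +0.2014)
n_6 = (-0.9096, -0.4155)
n_7 = (-0.4955, -0.8686)
  (0,1): δ = 113.25°  ·
  (0,2): δ = 70.42°  ·
  (0,3): δ = 32.04°  ✓
  (0,4): δ = 23.95°  ✓
  (0,5): δ = 67.62°  ·
  (0,6): δ = 103.79°  ·
  (0,7): δ = 139.53°  ·
  (1,2): δ = 137.17°  ·
  (1,3): δ = 98.78°  ·
  (1,4): δ = 42.79°  ·
  (1,5): δ = 0.87°  ✓
  (1,6): δ = 37.04°  ✓
  (1,7): δ = 72.78°  ·
  (2,3): δ = 141.62°  ·
  (2,4): δ = 85.62°  ·
  (2,5): δ = 41.96°  ·
  (2,6): δ = 5.79°  ✓
  (2,7): δ = 29.95°  ✓
  (3,4): δ = 124.01°  ·
  (3,5): δ = 80.34°  ·
  (3,6): δ = 44.17°  ·
  (3,7): δ = 8.43°  ✓
  (4,5): δ = 136.34°  ·
  (4,6): δ = 100.17°  ·
  (4,7): δ = 64.42°  ·
  (5,6): δ = 143.83°  ·
  (5,7): δ = 108.09°  ·
  (6,7): δ = 144.26°  ·
antipodal pairs: 7

count = 7; pairs: (0,3), (0,4), (1,5), (1,6), (2,6), (2,7), (3,7)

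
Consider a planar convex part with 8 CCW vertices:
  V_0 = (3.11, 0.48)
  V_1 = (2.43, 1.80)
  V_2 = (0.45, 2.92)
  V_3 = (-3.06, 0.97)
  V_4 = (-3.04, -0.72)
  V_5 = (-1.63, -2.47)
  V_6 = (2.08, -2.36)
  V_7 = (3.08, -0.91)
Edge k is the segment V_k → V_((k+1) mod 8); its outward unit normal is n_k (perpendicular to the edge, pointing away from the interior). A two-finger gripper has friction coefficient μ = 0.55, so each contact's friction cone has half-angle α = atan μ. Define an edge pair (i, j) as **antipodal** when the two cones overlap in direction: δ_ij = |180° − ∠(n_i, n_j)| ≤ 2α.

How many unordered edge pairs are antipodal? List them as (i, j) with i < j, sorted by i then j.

count = 9; pairs: (0,3), (0,4), (1,4), (1,5), (2,5), (2,6), (3,6), (3,7), (4,7)

α = atan 0.55 = 28.81°;  2α = 57.62°
n_0 = (+0.8890, +0.4580)
n_1 = (+0.4923, +0.8704)
n_2 = (-0.4856, +0.8742)
n_3 = (-0.9999, -0.0118)
n_4 = (-0.7787, -0.6274)
n_5 = (+0.0296, -0.9996)
n_6 = (+0.8232, -0.5677)
n_7 = (+0.9998, -0.0216)
  (0,1): δ = 146.75°  ·
  (0,2): δ = 88.20°  ·
  (0,3): δ = 26.58°  ✓
  (0,4): δ = 11.60°  ✓
  (0,5): δ = 64.44°  ·
  (0,6): δ = 118.15°  ·
  (0,7): δ = 151.51°  ·
  (1,2): δ = 121.45°  ·
  (1,3): δ = 59.83°  ·
  (1,4): δ = 21.65°  ✓
  (1,5): δ = 31.19°  ✓
  (1,6): δ = 84.90°  ·
  (1,7): δ = 118.26°  ·
  (2,3): δ = 118.38°  ·
  (2,4): δ = 80.20°  ·
  (2,5): δ = 27.36°  ✓
  (2,6): δ = 26.35°  ✓
  (2,7): δ = 59.71°  ·
  (3,4): δ = 141.82°  ·
  (3,5): δ = 88.98°  ·
  (3,6): δ = 35.27°  ✓
  (3,7): δ = 1.91°  ✓
  (4,5): δ = 127.16°  ·
  (4,6): δ = 73.45°  ·
  (4,7): δ = 40.10°  ✓
  (5,6): δ = 126.29°  ·
  (5,7): δ = 92.93°  ·
  (6,7): δ = 146.64°  ·
antipodal pairs: 9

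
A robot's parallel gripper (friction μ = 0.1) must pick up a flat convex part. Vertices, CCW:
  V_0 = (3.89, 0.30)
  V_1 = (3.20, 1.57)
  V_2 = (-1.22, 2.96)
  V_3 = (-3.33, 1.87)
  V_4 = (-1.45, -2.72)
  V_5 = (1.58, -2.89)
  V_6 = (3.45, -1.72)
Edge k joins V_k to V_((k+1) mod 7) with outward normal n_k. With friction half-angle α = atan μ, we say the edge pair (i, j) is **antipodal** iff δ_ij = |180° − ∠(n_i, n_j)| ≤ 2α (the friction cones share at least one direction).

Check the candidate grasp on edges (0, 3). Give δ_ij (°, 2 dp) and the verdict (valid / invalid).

δ = 6.24°, valid

α = atan 0.1 = 5.71°;  2α = 11.42°
edge 0: e_0 = (-0.69, +1.27);  n_0 = (+0.8787, +0.4774)
edge 3: e_3 = (+1.88, -4.59);  n_3 = (-0.9254, -0.3790)
∠(n_0, n_3) = 173.76°
δ = |180° − 173.76°| = 6.24°
6.24° ≤ 2α = 11.42°  →  valid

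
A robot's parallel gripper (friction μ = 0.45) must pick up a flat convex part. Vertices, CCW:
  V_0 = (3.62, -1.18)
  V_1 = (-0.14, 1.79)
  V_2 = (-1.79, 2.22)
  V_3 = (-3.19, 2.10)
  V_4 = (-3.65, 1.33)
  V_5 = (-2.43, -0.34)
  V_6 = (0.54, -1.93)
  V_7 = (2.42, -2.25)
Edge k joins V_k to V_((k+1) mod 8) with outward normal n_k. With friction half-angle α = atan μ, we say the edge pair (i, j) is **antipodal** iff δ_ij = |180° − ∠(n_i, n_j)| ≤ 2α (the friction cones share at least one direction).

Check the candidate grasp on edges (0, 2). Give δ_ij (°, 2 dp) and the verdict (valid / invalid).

δ = 136.80°, invalid

α = atan 0.45 = 24.23°;  2α = 48.46°
edge 0: e_0 = (-3.76, +2.97);  n_0 = (+0.6198, +0.7847)
edge 2: e_2 = (-1.40, -0.12);  n_2 = (-0.0854, +0.9963)
∠(n_0, n_2) = 43.20°
δ = |180° − 43.20°| = 136.80°
136.80° > 2α = 48.46°  →  invalid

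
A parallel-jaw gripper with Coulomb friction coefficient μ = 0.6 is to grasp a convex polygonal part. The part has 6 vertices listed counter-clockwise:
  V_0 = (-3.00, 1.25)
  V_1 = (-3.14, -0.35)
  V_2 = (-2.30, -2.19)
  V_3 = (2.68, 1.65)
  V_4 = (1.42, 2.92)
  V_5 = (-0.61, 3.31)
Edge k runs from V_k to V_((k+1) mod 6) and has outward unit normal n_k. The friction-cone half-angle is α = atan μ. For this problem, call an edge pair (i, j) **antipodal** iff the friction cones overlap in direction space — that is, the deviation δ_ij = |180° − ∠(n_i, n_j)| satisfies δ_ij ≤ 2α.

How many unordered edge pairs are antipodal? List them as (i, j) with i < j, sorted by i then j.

α = atan 0.6 = 30.96°;  2α = 61.93°
n_0 = (-0.9962, +0.0872)
n_1 = (-0.9097, -0.4153)
n_2 = (+0.6106, -0.7919)
n_3 = (+0.7099, +0.7043)
n_4 = (+0.1887, +0.9820)
n_5 = (-0.6529, +0.7575)
  (0,1): δ = 150.46°  ·
  (0,2): δ = 47.36°  ✓
  (0,3): δ = 49.77°  ✓
  (0,4): δ = 84.13°  ·
  (0,5): δ = 135.76°  ·
  (1,2): δ = 76.90°  ·
  (1,3): δ = 20.24°  ✓
  (1,4): δ = 54.59°  ✓
  (1,5): δ = 106.22°  ·
  (2,3): δ = 82.86°  ·
  (2,4): δ = 48.51°  ✓
  (2,5): δ = 3.12°  ✓
  (3,4): δ = 145.65°  ·
  (3,5): δ = 94.01°  ·
  (4,5): δ = 128.37°  ·
antipodal pairs: 6

count = 6; pairs: (0,2), (0,3), (1,3), (1,4), (2,4), (2,5)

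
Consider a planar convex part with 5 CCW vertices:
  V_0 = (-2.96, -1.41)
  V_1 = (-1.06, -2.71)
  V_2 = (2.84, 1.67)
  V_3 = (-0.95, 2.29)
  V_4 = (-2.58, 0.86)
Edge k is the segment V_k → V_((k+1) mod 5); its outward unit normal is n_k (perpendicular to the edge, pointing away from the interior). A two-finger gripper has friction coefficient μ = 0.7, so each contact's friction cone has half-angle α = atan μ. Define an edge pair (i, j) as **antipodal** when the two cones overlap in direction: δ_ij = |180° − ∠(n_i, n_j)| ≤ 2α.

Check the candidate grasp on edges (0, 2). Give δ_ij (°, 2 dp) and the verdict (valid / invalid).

δ = 25.09°, valid

α = atan 0.7 = 34.99°;  2α = 69.98°
edge 0: e_0 = (+1.90, -1.30);  n_0 = (-0.5647, -0.8253)
edge 2: e_2 = (-3.79, +0.62);  n_2 = (+0.1614, +0.9869)
∠(n_0, n_2) = 154.91°
δ = |180° − 154.91°| = 25.09°
25.09° ≤ 2α = 69.98°  →  valid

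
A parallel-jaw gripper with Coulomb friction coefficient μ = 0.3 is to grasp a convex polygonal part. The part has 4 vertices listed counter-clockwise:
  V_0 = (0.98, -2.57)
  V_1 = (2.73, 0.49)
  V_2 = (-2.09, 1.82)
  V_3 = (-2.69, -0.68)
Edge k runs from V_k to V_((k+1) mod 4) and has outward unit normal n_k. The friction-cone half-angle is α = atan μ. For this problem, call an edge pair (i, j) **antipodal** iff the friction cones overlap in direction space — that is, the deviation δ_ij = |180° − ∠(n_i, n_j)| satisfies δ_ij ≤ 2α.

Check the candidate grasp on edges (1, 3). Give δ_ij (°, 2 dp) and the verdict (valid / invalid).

δ = 11.82°, valid

α = atan 0.3 = 16.70°;  2α = 33.40°
edge 1: e_1 = (-4.82, +1.33);  n_1 = (+0.2660, +0.9640)
edge 3: e_3 = (+3.67, -1.89);  n_3 = (-0.4578, -0.8890)
∠(n_1, n_3) = 168.18°
δ = |180° − 168.18°| = 11.82°
11.82° ≤ 2α = 33.40°  →  valid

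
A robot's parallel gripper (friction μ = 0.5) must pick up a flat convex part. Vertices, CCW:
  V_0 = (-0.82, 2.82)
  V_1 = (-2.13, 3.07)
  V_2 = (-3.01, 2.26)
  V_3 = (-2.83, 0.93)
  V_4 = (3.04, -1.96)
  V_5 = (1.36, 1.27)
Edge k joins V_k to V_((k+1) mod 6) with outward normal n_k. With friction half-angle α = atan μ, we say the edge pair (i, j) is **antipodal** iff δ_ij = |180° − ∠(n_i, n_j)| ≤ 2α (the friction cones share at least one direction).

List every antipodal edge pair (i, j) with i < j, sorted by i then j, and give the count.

count = 5; pairs: (0,3), (2,4), (2,5), (3,4), (3,5)

α = atan 0.5 = 26.57°;  2α = 53.13°
n_0 = (+0.1875, +0.9823)
n_1 = (-0.6772, +0.7358)
n_2 = (-0.9910, -0.1341)
n_3 = (-0.4417, -0.8972)
n_4 = (+0.8872, +0.4614)
n_5 = (+0.5795, +0.8150)
  (0,1): δ = 126.57°  ·
  (0,2): δ = 71.49°  ·
  (0,3): δ = 15.41°  ✓
  (0,4): δ = 128.28°  ·
  (0,5): δ = 155.39°  ·
  (1,2): δ = 124.92°  ·
  (1,3): δ = 68.84°  ·
  (1,4): δ = 74.85°  ·
  (1,5): δ = 101.96°  ·
  (2,3): δ = 123.92°  ·
  (2,4): δ = 19.77°  ✓
  (2,5): δ = 46.88°  ✓
  (3,4): δ = 36.31°  ✓
  (3,5): δ = 9.20°  ✓
  (4,5): δ = 152.89°  ·
antipodal pairs: 5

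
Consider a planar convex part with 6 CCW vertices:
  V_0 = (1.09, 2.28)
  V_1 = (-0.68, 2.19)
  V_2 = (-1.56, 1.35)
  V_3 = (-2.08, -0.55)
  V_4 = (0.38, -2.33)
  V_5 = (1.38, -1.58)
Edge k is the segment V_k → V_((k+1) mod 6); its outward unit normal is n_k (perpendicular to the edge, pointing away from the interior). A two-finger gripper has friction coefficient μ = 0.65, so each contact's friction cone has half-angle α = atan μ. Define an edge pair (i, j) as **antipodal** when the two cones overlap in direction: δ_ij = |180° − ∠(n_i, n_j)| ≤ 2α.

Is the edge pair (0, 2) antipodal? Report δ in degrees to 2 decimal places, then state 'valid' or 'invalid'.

α = atan 0.65 = 33.02°;  2α = 66.05°
edge 0: e_0 = (-1.77, -0.09);  n_0 = (-0.0508, +0.9987)
edge 2: e_2 = (-0.52, -1.90);  n_2 = (-0.9645, +0.2640)
∠(n_0, n_2) = 71.78°
δ = |180° − 71.78°| = 108.22°
108.22° > 2α = 66.05°  →  invalid

δ = 108.22°, invalid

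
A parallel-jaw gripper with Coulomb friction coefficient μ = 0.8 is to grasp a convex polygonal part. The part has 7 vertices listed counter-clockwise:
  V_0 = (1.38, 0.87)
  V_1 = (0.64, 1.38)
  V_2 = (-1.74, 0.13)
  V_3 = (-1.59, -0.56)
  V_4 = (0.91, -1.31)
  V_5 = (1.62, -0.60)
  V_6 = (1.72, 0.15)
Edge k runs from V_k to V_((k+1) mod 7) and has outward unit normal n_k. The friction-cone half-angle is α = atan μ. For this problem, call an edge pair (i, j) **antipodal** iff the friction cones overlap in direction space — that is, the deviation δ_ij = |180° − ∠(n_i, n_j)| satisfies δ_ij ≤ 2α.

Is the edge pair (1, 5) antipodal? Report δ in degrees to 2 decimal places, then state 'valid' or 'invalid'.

α = atan 0.8 = 38.66°;  2α = 77.32°
edge 1: e_1 = (-2.38, -1.25);  n_1 = (-0.4650, +0.8853)
edge 5: e_5 = (+0.10, +0.75);  n_5 = (+0.9912, -0.1322)
∠(n_1, n_5) = 125.30°
δ = |180° − 125.30°| = 54.70°
54.70° ≤ 2α = 77.32°  →  valid

δ = 54.70°, valid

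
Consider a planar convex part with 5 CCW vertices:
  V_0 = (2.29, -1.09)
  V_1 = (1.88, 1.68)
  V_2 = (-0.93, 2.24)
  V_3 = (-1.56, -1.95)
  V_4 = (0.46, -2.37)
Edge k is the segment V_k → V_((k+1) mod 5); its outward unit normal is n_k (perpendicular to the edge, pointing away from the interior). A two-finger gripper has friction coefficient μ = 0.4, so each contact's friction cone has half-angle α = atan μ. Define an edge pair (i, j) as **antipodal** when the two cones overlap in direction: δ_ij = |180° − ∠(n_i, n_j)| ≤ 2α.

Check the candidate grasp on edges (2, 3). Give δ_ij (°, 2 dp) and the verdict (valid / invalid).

α = atan 0.4 = 21.80°;  2α = 43.60°
edge 2: e_2 = (-0.63, -4.19);  n_2 = (-0.9889, +0.1487)
edge 3: e_3 = (+2.02, -0.42);  n_3 = (-0.2036, -0.9791)
∠(n_2, n_3) = 86.81°
δ = |180° − 86.81°| = 93.19°
93.19° > 2α = 43.60°  →  invalid

δ = 93.19°, invalid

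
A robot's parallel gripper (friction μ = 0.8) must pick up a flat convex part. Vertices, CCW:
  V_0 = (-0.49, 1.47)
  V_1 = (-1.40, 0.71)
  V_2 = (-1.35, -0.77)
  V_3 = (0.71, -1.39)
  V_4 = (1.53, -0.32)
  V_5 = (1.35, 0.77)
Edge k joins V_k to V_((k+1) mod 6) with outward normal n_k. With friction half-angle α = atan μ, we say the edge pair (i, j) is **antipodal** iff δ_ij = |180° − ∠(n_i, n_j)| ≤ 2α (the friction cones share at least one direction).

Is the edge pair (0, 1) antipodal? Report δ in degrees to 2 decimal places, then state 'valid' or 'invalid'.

α = atan 0.8 = 38.66°;  2α = 77.32°
edge 0: e_0 = (-0.91, -0.76);  n_0 = (-0.6410, +0.7675)
edge 1: e_1 = (+0.05, -1.48);  n_1 = (-0.9994, -0.0338)
∠(n_0, n_1) = 52.07°
δ = |180° − 52.07°| = 127.93°
127.93° > 2α = 77.32°  →  invalid

δ = 127.93°, invalid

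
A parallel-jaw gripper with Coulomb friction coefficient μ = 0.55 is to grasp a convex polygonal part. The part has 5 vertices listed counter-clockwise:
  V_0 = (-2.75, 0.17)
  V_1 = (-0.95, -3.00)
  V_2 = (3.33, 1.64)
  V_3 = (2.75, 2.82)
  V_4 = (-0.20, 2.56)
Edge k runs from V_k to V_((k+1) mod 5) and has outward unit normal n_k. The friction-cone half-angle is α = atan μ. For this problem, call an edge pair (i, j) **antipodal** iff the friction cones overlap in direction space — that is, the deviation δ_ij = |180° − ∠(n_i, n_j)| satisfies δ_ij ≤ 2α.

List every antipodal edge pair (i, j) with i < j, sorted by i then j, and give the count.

count = 3; pairs: (0,2), (1,3), (1,4)

α = atan 0.55 = 28.81°;  2α = 57.62°
n_0 = (-0.8696, -0.4938)
n_1 = (+0.7350, -0.6780)
n_2 = (+0.8974, +0.4411)
n_3 = (-0.0878, +0.9961)
n_4 = (-0.6838, +0.7296)
  (0,1): δ = 72.28°  ·
  (0,2): δ = 3.41°  ✓
  (0,3): δ = 65.45°  ·
  (0,4): δ = 103.56°  ·
  (1,2): δ = 111.14°  ·
  (1,3): δ = 42.27°  ✓
  (1,4): δ = 4.17°  ✓
  (2,3): δ = 111.14°  ·
  (2,4): δ = 73.03°  ·
  (3,4): δ = 141.89°  ·
antipodal pairs: 3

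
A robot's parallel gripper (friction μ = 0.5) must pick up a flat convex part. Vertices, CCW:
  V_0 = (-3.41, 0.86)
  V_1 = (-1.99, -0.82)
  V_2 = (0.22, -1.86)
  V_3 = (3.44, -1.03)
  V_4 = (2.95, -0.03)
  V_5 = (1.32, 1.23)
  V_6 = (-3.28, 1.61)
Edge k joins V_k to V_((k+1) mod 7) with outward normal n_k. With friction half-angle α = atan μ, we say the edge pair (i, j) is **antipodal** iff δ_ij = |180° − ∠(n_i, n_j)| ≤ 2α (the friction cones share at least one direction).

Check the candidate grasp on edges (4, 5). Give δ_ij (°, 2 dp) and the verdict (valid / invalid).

α = atan 0.5 = 26.57°;  2α = 53.13°
edge 4: e_4 = (-1.63, +1.26);  n_4 = (+0.6116, +0.7912)
edge 5: e_5 = (-4.60, +0.38);  n_5 = (+0.0823, +0.9966)
∠(n_4, n_5) = 32.98°
δ = |180° − 32.98°| = 147.02°
147.02° > 2α = 53.13°  →  invalid

δ = 147.02°, invalid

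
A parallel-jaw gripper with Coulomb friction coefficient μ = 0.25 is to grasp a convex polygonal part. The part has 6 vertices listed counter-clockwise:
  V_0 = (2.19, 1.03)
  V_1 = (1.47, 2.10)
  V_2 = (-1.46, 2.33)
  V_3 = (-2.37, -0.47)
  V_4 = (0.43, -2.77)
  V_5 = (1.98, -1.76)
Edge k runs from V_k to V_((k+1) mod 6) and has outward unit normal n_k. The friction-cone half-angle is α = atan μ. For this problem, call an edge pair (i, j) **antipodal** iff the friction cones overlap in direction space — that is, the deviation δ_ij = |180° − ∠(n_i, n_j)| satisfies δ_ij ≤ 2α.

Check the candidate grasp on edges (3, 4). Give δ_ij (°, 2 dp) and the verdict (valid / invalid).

α = atan 0.25 = 14.04°;  2α = 28.07°
edge 3: e_3 = (+2.80, -2.30);  n_3 = (-0.6347, -0.7727)
edge 4: e_4 = (+1.55, +1.01);  n_4 = (+0.5459, -0.8378)
∠(n_3, n_4) = 72.49°
δ = |180° − 72.49°| = 107.51°
107.51° > 2α = 28.07°  →  invalid

δ = 107.51°, invalid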